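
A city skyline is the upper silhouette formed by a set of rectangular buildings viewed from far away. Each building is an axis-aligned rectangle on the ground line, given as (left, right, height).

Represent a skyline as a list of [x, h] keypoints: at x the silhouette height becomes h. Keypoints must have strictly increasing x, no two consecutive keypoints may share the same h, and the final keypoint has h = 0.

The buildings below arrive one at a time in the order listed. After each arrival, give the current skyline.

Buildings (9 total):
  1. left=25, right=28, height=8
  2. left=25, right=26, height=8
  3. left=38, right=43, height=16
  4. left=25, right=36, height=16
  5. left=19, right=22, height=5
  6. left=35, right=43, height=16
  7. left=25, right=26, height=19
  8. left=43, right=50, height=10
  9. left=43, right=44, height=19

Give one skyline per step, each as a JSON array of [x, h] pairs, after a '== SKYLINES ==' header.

== SKYLINES ==
[[25,8],[28,0]]
[[25,8],[28,0]]
[[25,8],[28,0],[38,16],[43,0]]
[[25,16],[36,0],[38,16],[43,0]]
[[19,5],[22,0],[25,16],[36,0],[38,16],[43,0]]
[[19,5],[22,0],[25,16],[43,0]]
[[19,5],[22,0],[25,19],[26,16],[43,0]]
[[19,5],[22,0],[25,19],[26,16],[43,10],[50,0]]
[[19,5],[22,0],[25,19],[26,16],[43,19],[44,10],[50,0]]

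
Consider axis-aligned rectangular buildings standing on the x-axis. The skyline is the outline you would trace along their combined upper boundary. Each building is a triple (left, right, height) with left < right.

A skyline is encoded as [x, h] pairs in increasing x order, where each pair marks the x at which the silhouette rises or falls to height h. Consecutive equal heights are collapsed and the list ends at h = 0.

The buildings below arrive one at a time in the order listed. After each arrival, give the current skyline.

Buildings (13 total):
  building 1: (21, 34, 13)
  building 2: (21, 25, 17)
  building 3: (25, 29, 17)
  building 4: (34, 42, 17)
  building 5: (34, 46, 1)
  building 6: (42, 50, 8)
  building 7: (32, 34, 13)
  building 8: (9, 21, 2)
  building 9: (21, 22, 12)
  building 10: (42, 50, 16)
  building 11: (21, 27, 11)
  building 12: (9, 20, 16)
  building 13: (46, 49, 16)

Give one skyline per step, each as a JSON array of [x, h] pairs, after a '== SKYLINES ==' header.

== SKYLINES ==
[[21,13],[34,0]]
[[21,17],[25,13],[34,0]]
[[21,17],[29,13],[34,0]]
[[21,17],[29,13],[34,17],[42,0]]
[[21,17],[29,13],[34,17],[42,1],[46,0]]
[[21,17],[29,13],[34,17],[42,8],[50,0]]
[[21,17],[29,13],[34,17],[42,8],[50,0]]
[[9,2],[21,17],[29,13],[34,17],[42,8],[50,0]]
[[9,2],[21,17],[29,13],[34,17],[42,8],[50,0]]
[[9,2],[21,17],[29,13],[34,17],[42,16],[50,0]]
[[9,2],[21,17],[29,13],[34,17],[42,16],[50,0]]
[[9,16],[20,2],[21,17],[29,13],[34,17],[42,16],[50,0]]
[[9,16],[20,2],[21,17],[29,13],[34,17],[42,16],[50,0]]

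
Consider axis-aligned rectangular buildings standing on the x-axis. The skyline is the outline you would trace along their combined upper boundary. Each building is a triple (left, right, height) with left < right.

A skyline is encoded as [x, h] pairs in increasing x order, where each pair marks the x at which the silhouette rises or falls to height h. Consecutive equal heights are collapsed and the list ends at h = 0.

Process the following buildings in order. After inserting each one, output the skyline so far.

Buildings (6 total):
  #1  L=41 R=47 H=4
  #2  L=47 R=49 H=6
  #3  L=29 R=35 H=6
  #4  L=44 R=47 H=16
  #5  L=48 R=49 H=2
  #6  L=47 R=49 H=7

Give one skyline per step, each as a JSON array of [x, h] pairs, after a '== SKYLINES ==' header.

== SKYLINES ==
[[41,4],[47,0]]
[[41,4],[47,6],[49,0]]
[[29,6],[35,0],[41,4],[47,6],[49,0]]
[[29,6],[35,0],[41,4],[44,16],[47,6],[49,0]]
[[29,6],[35,0],[41,4],[44,16],[47,6],[49,0]]
[[29,6],[35,0],[41,4],[44,16],[47,7],[49,0]]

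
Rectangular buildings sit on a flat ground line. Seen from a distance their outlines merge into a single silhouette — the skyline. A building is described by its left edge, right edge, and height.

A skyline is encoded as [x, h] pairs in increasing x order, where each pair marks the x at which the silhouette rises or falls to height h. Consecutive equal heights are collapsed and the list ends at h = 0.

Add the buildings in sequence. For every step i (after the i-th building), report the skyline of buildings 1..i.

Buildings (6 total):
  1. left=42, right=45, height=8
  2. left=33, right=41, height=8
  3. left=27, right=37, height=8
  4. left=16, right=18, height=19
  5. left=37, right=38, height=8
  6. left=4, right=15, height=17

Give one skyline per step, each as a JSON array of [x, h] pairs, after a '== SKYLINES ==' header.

== SKYLINES ==
[[42,8],[45,0]]
[[33,8],[41,0],[42,8],[45,0]]
[[27,8],[41,0],[42,8],[45,0]]
[[16,19],[18,0],[27,8],[41,0],[42,8],[45,0]]
[[16,19],[18,0],[27,8],[41,0],[42,8],[45,0]]
[[4,17],[15,0],[16,19],[18,0],[27,8],[41,0],[42,8],[45,0]]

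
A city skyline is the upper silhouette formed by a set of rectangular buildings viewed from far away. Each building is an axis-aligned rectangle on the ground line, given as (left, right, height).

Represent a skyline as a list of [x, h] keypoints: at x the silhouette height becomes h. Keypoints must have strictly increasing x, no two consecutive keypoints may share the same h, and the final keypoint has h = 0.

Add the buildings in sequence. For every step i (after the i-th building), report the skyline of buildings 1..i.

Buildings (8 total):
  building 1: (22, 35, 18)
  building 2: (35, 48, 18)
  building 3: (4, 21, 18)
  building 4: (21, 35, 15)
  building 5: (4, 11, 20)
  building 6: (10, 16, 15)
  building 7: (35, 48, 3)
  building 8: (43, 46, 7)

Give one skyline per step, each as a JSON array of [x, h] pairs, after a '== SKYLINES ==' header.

== SKYLINES ==
[[22,18],[35,0]]
[[22,18],[48,0]]
[[4,18],[21,0],[22,18],[48,0]]
[[4,18],[21,15],[22,18],[48,0]]
[[4,20],[11,18],[21,15],[22,18],[48,0]]
[[4,20],[11,18],[21,15],[22,18],[48,0]]
[[4,20],[11,18],[21,15],[22,18],[48,0]]
[[4,20],[11,18],[21,15],[22,18],[48,0]]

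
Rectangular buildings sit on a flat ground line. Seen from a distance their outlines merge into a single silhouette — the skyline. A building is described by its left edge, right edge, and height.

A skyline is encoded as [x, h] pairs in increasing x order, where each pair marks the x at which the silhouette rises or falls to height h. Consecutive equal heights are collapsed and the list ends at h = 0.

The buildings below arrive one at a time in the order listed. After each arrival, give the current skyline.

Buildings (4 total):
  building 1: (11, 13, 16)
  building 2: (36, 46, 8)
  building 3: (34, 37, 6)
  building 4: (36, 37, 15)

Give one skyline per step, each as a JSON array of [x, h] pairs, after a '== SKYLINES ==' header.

== SKYLINES ==
[[11,16],[13,0]]
[[11,16],[13,0],[36,8],[46,0]]
[[11,16],[13,0],[34,6],[36,8],[46,0]]
[[11,16],[13,0],[34,6],[36,15],[37,8],[46,0]]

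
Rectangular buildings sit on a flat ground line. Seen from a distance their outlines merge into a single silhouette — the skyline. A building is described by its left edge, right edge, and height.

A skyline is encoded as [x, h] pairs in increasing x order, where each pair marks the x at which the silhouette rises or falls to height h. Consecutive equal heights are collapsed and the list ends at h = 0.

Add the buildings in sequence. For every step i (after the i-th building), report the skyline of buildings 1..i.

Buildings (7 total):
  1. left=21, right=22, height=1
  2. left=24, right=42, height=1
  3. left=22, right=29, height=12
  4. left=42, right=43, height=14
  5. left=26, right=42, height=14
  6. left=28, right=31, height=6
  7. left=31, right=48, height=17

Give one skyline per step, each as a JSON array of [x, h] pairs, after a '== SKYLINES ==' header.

== SKYLINES ==
[[21,1],[22,0]]
[[21,1],[22,0],[24,1],[42,0]]
[[21,1],[22,12],[29,1],[42,0]]
[[21,1],[22,12],[29,1],[42,14],[43,0]]
[[21,1],[22,12],[26,14],[43,0]]
[[21,1],[22,12],[26,14],[43,0]]
[[21,1],[22,12],[26,14],[31,17],[48,0]]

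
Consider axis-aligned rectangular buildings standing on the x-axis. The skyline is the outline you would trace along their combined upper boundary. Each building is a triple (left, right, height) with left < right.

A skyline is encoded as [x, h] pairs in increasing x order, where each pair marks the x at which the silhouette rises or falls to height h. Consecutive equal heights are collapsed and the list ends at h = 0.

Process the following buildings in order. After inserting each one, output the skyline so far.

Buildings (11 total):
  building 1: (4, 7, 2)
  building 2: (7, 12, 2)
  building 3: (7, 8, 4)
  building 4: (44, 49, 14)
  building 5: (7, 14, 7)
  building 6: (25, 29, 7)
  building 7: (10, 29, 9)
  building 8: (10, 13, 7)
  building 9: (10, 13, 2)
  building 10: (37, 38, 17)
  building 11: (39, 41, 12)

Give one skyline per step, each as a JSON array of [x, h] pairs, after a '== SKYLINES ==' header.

== SKYLINES ==
[[4,2],[7,0]]
[[4,2],[12,0]]
[[4,2],[7,4],[8,2],[12,0]]
[[4,2],[7,4],[8,2],[12,0],[44,14],[49,0]]
[[4,2],[7,7],[14,0],[44,14],[49,0]]
[[4,2],[7,7],[14,0],[25,7],[29,0],[44,14],[49,0]]
[[4,2],[7,7],[10,9],[29,0],[44,14],[49,0]]
[[4,2],[7,7],[10,9],[29,0],[44,14],[49,0]]
[[4,2],[7,7],[10,9],[29,0],[44,14],[49,0]]
[[4,2],[7,7],[10,9],[29,0],[37,17],[38,0],[44,14],[49,0]]
[[4,2],[7,7],[10,9],[29,0],[37,17],[38,0],[39,12],[41,0],[44,14],[49,0]]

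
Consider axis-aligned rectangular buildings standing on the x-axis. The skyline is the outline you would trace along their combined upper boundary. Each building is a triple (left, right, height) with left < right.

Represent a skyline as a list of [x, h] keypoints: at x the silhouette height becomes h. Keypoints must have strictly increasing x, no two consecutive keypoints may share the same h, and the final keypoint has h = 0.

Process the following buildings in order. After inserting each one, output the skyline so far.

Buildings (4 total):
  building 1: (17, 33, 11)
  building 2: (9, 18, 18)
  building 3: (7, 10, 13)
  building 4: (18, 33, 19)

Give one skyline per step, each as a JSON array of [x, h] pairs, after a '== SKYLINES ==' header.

== SKYLINES ==
[[17,11],[33,0]]
[[9,18],[18,11],[33,0]]
[[7,13],[9,18],[18,11],[33,0]]
[[7,13],[9,18],[18,19],[33,0]]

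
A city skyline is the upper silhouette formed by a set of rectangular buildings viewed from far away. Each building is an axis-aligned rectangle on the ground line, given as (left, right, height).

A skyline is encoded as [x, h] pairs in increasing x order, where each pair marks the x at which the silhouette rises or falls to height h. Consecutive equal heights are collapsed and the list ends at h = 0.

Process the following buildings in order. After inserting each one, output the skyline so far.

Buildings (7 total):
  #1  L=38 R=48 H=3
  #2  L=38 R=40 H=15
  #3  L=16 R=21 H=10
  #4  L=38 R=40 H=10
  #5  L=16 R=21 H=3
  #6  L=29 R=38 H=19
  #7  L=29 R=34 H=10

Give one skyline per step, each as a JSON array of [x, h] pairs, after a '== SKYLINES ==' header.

== SKYLINES ==
[[38,3],[48,0]]
[[38,15],[40,3],[48,0]]
[[16,10],[21,0],[38,15],[40,3],[48,0]]
[[16,10],[21,0],[38,15],[40,3],[48,0]]
[[16,10],[21,0],[38,15],[40,3],[48,0]]
[[16,10],[21,0],[29,19],[38,15],[40,3],[48,0]]
[[16,10],[21,0],[29,19],[38,15],[40,3],[48,0]]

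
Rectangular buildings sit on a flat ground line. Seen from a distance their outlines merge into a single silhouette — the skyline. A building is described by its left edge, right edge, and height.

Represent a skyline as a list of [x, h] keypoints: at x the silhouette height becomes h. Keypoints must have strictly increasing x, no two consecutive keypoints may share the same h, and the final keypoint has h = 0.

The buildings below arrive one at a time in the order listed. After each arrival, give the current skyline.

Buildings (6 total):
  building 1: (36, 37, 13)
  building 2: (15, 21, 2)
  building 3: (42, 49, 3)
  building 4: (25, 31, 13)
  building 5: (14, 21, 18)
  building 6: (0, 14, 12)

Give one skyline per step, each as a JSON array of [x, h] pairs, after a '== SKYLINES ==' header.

== SKYLINES ==
[[36,13],[37,0]]
[[15,2],[21,0],[36,13],[37,0]]
[[15,2],[21,0],[36,13],[37,0],[42,3],[49,0]]
[[15,2],[21,0],[25,13],[31,0],[36,13],[37,0],[42,3],[49,0]]
[[14,18],[21,0],[25,13],[31,0],[36,13],[37,0],[42,3],[49,0]]
[[0,12],[14,18],[21,0],[25,13],[31,0],[36,13],[37,0],[42,3],[49,0]]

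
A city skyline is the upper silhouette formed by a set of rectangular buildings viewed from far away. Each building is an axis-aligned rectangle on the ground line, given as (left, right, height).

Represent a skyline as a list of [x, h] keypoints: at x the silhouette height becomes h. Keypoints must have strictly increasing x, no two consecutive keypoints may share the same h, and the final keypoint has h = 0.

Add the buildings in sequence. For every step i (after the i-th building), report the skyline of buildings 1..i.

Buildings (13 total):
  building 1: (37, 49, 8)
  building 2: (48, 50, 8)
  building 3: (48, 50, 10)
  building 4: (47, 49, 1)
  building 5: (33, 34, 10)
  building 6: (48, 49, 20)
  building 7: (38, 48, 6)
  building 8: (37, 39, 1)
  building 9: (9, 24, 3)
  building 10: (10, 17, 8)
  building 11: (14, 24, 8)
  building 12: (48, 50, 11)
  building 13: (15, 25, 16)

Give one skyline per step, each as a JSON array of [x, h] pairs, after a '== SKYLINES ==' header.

== SKYLINES ==
[[37,8],[49,0]]
[[37,8],[50,0]]
[[37,8],[48,10],[50,0]]
[[37,8],[48,10],[50,0]]
[[33,10],[34,0],[37,8],[48,10],[50,0]]
[[33,10],[34,0],[37,8],[48,20],[49,10],[50,0]]
[[33,10],[34,0],[37,8],[48,20],[49,10],[50,0]]
[[33,10],[34,0],[37,8],[48,20],[49,10],[50,0]]
[[9,3],[24,0],[33,10],[34,0],[37,8],[48,20],[49,10],[50,0]]
[[9,3],[10,8],[17,3],[24,0],[33,10],[34,0],[37,8],[48,20],[49,10],[50,0]]
[[9,3],[10,8],[24,0],[33,10],[34,0],[37,8],[48,20],[49,10],[50,0]]
[[9,3],[10,8],[24,0],[33,10],[34,0],[37,8],[48,20],[49,11],[50,0]]
[[9,3],[10,8],[15,16],[25,0],[33,10],[34,0],[37,8],[48,20],[49,11],[50,0]]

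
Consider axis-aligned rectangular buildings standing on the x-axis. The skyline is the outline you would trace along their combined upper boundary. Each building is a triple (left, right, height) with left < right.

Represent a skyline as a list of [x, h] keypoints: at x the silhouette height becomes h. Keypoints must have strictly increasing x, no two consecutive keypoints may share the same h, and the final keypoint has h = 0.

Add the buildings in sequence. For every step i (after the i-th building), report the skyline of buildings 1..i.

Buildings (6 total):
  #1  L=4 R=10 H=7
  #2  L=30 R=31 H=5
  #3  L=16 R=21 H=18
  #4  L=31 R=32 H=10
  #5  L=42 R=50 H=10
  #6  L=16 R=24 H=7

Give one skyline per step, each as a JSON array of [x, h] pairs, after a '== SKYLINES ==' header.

== SKYLINES ==
[[4,7],[10,0]]
[[4,7],[10,0],[30,5],[31,0]]
[[4,7],[10,0],[16,18],[21,0],[30,5],[31,0]]
[[4,7],[10,0],[16,18],[21,0],[30,5],[31,10],[32,0]]
[[4,7],[10,0],[16,18],[21,0],[30,5],[31,10],[32,0],[42,10],[50,0]]
[[4,7],[10,0],[16,18],[21,7],[24,0],[30,5],[31,10],[32,0],[42,10],[50,0]]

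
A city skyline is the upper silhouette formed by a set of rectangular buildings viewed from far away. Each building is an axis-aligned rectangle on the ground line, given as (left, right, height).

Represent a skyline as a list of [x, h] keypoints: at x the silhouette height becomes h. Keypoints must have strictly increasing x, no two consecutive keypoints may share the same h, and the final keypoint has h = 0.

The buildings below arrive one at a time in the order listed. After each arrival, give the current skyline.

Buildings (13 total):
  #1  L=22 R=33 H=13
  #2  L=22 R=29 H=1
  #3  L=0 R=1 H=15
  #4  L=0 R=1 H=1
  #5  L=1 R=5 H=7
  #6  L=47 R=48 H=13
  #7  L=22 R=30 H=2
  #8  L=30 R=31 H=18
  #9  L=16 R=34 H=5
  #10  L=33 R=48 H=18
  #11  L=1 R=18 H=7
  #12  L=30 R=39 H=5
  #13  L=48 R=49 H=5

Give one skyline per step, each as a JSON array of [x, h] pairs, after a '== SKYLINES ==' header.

== SKYLINES ==
[[22,13],[33,0]]
[[22,13],[33,0]]
[[0,15],[1,0],[22,13],[33,0]]
[[0,15],[1,0],[22,13],[33,0]]
[[0,15],[1,7],[5,0],[22,13],[33,0]]
[[0,15],[1,7],[5,0],[22,13],[33,0],[47,13],[48,0]]
[[0,15],[1,7],[5,0],[22,13],[33,0],[47,13],[48,0]]
[[0,15],[1,7],[5,0],[22,13],[30,18],[31,13],[33,0],[47,13],[48,0]]
[[0,15],[1,7],[5,0],[16,5],[22,13],[30,18],[31,13],[33,5],[34,0],[47,13],[48,0]]
[[0,15],[1,7],[5,0],[16,5],[22,13],[30,18],[31,13],[33,18],[48,0]]
[[0,15],[1,7],[18,5],[22,13],[30,18],[31,13],[33,18],[48,0]]
[[0,15],[1,7],[18,5],[22,13],[30,18],[31,13],[33,18],[48,0]]
[[0,15],[1,7],[18,5],[22,13],[30,18],[31,13],[33,18],[48,5],[49,0]]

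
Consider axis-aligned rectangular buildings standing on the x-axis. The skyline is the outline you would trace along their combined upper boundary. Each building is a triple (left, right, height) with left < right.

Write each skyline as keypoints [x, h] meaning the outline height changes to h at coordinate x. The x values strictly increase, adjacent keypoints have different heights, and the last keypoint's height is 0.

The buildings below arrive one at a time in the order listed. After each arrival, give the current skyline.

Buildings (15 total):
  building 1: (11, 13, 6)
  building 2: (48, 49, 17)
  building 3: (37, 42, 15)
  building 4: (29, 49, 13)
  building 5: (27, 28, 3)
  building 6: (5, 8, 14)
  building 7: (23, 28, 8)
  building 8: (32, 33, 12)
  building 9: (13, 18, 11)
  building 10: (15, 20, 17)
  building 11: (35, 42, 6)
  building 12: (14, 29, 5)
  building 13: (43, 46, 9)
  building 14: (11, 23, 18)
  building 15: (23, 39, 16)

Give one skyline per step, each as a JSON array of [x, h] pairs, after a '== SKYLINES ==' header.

== SKYLINES ==
[[11,6],[13,0]]
[[11,6],[13,0],[48,17],[49,0]]
[[11,6],[13,0],[37,15],[42,0],[48,17],[49,0]]
[[11,6],[13,0],[29,13],[37,15],[42,13],[48,17],[49,0]]
[[11,6],[13,0],[27,3],[28,0],[29,13],[37,15],[42,13],[48,17],[49,0]]
[[5,14],[8,0],[11,6],[13,0],[27,3],[28,0],[29,13],[37,15],[42,13],[48,17],[49,0]]
[[5,14],[8,0],[11,6],[13,0],[23,8],[28,0],[29,13],[37,15],[42,13],[48,17],[49,0]]
[[5,14],[8,0],[11,6],[13,0],[23,8],[28,0],[29,13],[37,15],[42,13],[48,17],[49,0]]
[[5,14],[8,0],[11,6],[13,11],[18,0],[23,8],[28,0],[29,13],[37,15],[42,13],[48,17],[49,0]]
[[5,14],[8,0],[11,6],[13,11],[15,17],[20,0],[23,8],[28,0],[29,13],[37,15],[42,13],[48,17],[49,0]]
[[5,14],[8,0],[11,6],[13,11],[15,17],[20,0],[23,8],[28,0],[29,13],[37,15],[42,13],[48,17],[49,0]]
[[5,14],[8,0],[11,6],[13,11],[15,17],[20,5],[23,8],[28,5],[29,13],[37,15],[42,13],[48,17],[49,0]]
[[5,14],[8,0],[11,6],[13,11],[15,17],[20,5],[23,8],[28,5],[29,13],[37,15],[42,13],[48,17],[49,0]]
[[5,14],[8,0],[11,18],[23,8],[28,5],[29,13],[37,15],[42,13],[48,17],[49,0]]
[[5,14],[8,0],[11,18],[23,16],[39,15],[42,13],[48,17],[49,0]]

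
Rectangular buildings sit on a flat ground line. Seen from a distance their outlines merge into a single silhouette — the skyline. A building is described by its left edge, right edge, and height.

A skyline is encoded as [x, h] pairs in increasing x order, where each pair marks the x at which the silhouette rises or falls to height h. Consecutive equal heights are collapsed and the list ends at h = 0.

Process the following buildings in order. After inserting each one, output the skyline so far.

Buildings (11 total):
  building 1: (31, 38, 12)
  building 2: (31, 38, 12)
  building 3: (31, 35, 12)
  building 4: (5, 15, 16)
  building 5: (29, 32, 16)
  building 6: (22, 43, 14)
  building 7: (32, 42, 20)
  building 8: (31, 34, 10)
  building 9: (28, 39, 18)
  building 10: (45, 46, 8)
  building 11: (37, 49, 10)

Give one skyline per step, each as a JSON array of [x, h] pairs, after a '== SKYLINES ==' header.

== SKYLINES ==
[[31,12],[38,0]]
[[31,12],[38,0]]
[[31,12],[38,0]]
[[5,16],[15,0],[31,12],[38,0]]
[[5,16],[15,0],[29,16],[32,12],[38,0]]
[[5,16],[15,0],[22,14],[29,16],[32,14],[43,0]]
[[5,16],[15,0],[22,14],[29,16],[32,20],[42,14],[43,0]]
[[5,16],[15,0],[22,14],[29,16],[32,20],[42,14],[43,0]]
[[5,16],[15,0],[22,14],[28,18],[32,20],[42,14],[43,0]]
[[5,16],[15,0],[22,14],[28,18],[32,20],[42,14],[43,0],[45,8],[46,0]]
[[5,16],[15,0],[22,14],[28,18],[32,20],[42,14],[43,10],[49,0]]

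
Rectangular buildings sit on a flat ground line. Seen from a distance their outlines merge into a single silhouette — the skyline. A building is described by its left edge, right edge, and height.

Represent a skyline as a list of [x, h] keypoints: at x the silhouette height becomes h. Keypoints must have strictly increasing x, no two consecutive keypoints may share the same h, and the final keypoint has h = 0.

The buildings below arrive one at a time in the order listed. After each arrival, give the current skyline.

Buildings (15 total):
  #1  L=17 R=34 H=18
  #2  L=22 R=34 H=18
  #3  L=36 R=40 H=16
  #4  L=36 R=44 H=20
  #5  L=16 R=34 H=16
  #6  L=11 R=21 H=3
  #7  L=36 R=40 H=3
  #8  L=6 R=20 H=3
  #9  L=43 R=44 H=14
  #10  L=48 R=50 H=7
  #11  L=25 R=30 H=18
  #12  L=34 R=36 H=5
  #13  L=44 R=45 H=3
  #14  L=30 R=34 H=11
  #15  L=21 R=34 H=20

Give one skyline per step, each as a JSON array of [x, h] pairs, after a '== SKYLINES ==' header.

== SKYLINES ==
[[17,18],[34,0]]
[[17,18],[34,0]]
[[17,18],[34,0],[36,16],[40,0]]
[[17,18],[34,0],[36,20],[44,0]]
[[16,16],[17,18],[34,0],[36,20],[44,0]]
[[11,3],[16,16],[17,18],[34,0],[36,20],[44,0]]
[[11,3],[16,16],[17,18],[34,0],[36,20],[44,0]]
[[6,3],[16,16],[17,18],[34,0],[36,20],[44,0]]
[[6,3],[16,16],[17,18],[34,0],[36,20],[44,0]]
[[6,3],[16,16],[17,18],[34,0],[36,20],[44,0],[48,7],[50,0]]
[[6,3],[16,16],[17,18],[34,0],[36,20],[44,0],[48,7],[50,0]]
[[6,3],[16,16],[17,18],[34,5],[36,20],[44,0],[48,7],[50,0]]
[[6,3],[16,16],[17,18],[34,5],[36,20],[44,3],[45,0],[48,7],[50,0]]
[[6,3],[16,16],[17,18],[34,5],[36,20],[44,3],[45,0],[48,7],[50,0]]
[[6,3],[16,16],[17,18],[21,20],[34,5],[36,20],[44,3],[45,0],[48,7],[50,0]]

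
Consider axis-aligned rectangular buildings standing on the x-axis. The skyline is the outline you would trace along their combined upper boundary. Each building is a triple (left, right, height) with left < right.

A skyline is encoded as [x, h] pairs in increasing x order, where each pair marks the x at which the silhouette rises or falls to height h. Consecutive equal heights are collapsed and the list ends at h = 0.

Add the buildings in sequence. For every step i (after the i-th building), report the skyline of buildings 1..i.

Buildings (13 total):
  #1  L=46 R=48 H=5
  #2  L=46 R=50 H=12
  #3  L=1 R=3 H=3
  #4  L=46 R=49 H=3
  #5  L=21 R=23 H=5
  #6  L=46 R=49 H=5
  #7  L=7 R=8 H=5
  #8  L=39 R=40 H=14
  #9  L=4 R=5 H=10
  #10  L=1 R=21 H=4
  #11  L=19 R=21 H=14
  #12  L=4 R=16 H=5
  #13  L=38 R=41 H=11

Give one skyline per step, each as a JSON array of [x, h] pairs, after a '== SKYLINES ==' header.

== SKYLINES ==
[[46,5],[48,0]]
[[46,12],[50,0]]
[[1,3],[3,0],[46,12],[50,0]]
[[1,3],[3,0],[46,12],[50,0]]
[[1,3],[3,0],[21,5],[23,0],[46,12],[50,0]]
[[1,3],[3,0],[21,5],[23,0],[46,12],[50,0]]
[[1,3],[3,0],[7,5],[8,0],[21,5],[23,0],[46,12],[50,0]]
[[1,3],[3,0],[7,5],[8,0],[21,5],[23,0],[39,14],[40,0],[46,12],[50,0]]
[[1,3],[3,0],[4,10],[5,0],[7,5],[8,0],[21,5],[23,0],[39,14],[40,0],[46,12],[50,0]]
[[1,4],[4,10],[5,4],[7,5],[8,4],[21,5],[23,0],[39,14],[40,0],[46,12],[50,0]]
[[1,4],[4,10],[5,4],[7,5],[8,4],[19,14],[21,5],[23,0],[39,14],[40,0],[46,12],[50,0]]
[[1,4],[4,10],[5,5],[16,4],[19,14],[21,5],[23,0],[39,14],[40,0],[46,12],[50,0]]
[[1,4],[4,10],[5,5],[16,4],[19,14],[21,5],[23,0],[38,11],[39,14],[40,11],[41,0],[46,12],[50,0]]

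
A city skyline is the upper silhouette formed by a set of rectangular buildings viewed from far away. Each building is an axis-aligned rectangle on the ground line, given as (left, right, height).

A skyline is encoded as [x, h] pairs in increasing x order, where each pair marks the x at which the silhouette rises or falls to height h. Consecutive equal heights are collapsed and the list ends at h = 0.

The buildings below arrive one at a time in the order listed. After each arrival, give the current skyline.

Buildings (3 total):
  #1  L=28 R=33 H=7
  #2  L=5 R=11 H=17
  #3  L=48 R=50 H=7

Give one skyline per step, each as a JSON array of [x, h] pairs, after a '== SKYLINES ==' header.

== SKYLINES ==
[[28,7],[33,0]]
[[5,17],[11,0],[28,7],[33,0]]
[[5,17],[11,0],[28,7],[33,0],[48,7],[50,0]]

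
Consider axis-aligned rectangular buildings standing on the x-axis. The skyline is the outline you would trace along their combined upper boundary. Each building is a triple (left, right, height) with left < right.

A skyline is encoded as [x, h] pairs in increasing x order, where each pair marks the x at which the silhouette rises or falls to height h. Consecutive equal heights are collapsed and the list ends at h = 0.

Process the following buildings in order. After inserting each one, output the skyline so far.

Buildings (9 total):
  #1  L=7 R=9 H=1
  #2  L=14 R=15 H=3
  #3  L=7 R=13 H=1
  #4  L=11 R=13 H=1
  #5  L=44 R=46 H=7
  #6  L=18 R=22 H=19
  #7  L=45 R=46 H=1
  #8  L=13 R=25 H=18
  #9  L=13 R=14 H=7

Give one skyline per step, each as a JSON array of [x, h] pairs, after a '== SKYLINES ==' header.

== SKYLINES ==
[[7,1],[9,0]]
[[7,1],[9,0],[14,3],[15,0]]
[[7,1],[13,0],[14,3],[15,0]]
[[7,1],[13,0],[14,3],[15,0]]
[[7,1],[13,0],[14,3],[15,0],[44,7],[46,0]]
[[7,1],[13,0],[14,3],[15,0],[18,19],[22,0],[44,7],[46,0]]
[[7,1],[13,0],[14,3],[15,0],[18,19],[22,0],[44,7],[46,0]]
[[7,1],[13,18],[18,19],[22,18],[25,0],[44,7],[46,0]]
[[7,1],[13,18],[18,19],[22,18],[25,0],[44,7],[46,0]]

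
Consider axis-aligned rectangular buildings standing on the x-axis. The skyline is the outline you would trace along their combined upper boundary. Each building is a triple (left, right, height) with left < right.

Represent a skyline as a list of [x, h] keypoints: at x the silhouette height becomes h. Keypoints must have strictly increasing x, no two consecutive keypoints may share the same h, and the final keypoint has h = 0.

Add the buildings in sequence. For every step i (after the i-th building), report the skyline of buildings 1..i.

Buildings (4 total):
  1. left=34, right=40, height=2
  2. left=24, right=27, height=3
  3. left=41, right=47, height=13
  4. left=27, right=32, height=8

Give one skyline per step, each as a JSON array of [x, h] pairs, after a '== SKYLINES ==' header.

== SKYLINES ==
[[34,2],[40,0]]
[[24,3],[27,0],[34,2],[40,0]]
[[24,3],[27,0],[34,2],[40,0],[41,13],[47,0]]
[[24,3],[27,8],[32,0],[34,2],[40,0],[41,13],[47,0]]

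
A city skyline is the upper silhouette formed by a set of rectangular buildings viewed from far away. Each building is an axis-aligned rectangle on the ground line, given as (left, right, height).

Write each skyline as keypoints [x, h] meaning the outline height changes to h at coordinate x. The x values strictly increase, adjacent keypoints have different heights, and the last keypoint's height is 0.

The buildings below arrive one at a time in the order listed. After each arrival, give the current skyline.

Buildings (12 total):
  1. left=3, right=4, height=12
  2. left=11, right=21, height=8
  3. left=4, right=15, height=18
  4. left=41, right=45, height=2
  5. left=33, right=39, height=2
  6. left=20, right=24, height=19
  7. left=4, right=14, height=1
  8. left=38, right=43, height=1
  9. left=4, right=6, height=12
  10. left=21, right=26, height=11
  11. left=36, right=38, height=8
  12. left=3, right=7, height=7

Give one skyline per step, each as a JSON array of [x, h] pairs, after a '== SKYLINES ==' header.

== SKYLINES ==
[[3,12],[4,0]]
[[3,12],[4,0],[11,8],[21,0]]
[[3,12],[4,18],[15,8],[21,0]]
[[3,12],[4,18],[15,8],[21,0],[41,2],[45,0]]
[[3,12],[4,18],[15,8],[21,0],[33,2],[39,0],[41,2],[45,0]]
[[3,12],[4,18],[15,8],[20,19],[24,0],[33,2],[39,0],[41,2],[45,0]]
[[3,12],[4,18],[15,8],[20,19],[24,0],[33,2],[39,0],[41,2],[45,0]]
[[3,12],[4,18],[15,8],[20,19],[24,0],[33,2],[39,1],[41,2],[45,0]]
[[3,12],[4,18],[15,8],[20,19],[24,0],[33,2],[39,1],[41,2],[45,0]]
[[3,12],[4,18],[15,8],[20,19],[24,11],[26,0],[33,2],[39,1],[41,2],[45,0]]
[[3,12],[4,18],[15,8],[20,19],[24,11],[26,0],[33,2],[36,8],[38,2],[39,1],[41,2],[45,0]]
[[3,12],[4,18],[15,8],[20,19],[24,11],[26,0],[33,2],[36,8],[38,2],[39,1],[41,2],[45,0]]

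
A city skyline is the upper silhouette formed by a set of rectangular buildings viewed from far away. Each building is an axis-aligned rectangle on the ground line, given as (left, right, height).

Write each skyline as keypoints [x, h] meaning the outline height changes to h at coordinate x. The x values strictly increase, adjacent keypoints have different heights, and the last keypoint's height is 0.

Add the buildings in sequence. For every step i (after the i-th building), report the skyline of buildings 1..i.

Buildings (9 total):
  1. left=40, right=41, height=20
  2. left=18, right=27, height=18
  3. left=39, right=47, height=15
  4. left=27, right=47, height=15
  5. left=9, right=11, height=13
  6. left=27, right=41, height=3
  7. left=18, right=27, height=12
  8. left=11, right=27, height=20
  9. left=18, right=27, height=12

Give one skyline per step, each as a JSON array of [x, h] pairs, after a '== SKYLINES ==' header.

== SKYLINES ==
[[40,20],[41,0]]
[[18,18],[27,0],[40,20],[41,0]]
[[18,18],[27,0],[39,15],[40,20],[41,15],[47,0]]
[[18,18],[27,15],[40,20],[41,15],[47,0]]
[[9,13],[11,0],[18,18],[27,15],[40,20],[41,15],[47,0]]
[[9,13],[11,0],[18,18],[27,15],[40,20],[41,15],[47,0]]
[[9,13],[11,0],[18,18],[27,15],[40,20],[41,15],[47,0]]
[[9,13],[11,20],[27,15],[40,20],[41,15],[47,0]]
[[9,13],[11,20],[27,15],[40,20],[41,15],[47,0]]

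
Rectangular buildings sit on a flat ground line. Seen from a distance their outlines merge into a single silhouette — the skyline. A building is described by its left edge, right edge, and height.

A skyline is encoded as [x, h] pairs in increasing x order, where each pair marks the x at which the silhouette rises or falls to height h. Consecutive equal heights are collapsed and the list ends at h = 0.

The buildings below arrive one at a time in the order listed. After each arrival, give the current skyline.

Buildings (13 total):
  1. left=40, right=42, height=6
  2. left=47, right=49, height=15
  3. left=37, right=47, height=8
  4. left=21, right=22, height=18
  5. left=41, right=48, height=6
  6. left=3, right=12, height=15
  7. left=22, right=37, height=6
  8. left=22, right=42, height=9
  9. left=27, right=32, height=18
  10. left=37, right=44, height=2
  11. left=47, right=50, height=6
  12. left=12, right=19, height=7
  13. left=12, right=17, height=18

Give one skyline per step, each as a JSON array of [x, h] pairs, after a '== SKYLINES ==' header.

== SKYLINES ==
[[40,6],[42,0]]
[[40,6],[42,0],[47,15],[49,0]]
[[37,8],[47,15],[49,0]]
[[21,18],[22,0],[37,8],[47,15],[49,0]]
[[21,18],[22,0],[37,8],[47,15],[49,0]]
[[3,15],[12,0],[21,18],[22,0],[37,8],[47,15],[49,0]]
[[3,15],[12,0],[21,18],[22,6],[37,8],[47,15],[49,0]]
[[3,15],[12,0],[21,18],[22,9],[42,8],[47,15],[49,0]]
[[3,15],[12,0],[21,18],[22,9],[27,18],[32,9],[42,8],[47,15],[49,0]]
[[3,15],[12,0],[21,18],[22,9],[27,18],[32,9],[42,8],[47,15],[49,0]]
[[3,15],[12,0],[21,18],[22,9],[27,18],[32,9],[42,8],[47,15],[49,6],[50,0]]
[[3,15],[12,7],[19,0],[21,18],[22,9],[27,18],[32,9],[42,8],[47,15],[49,6],[50,0]]
[[3,15],[12,18],[17,7],[19,0],[21,18],[22,9],[27,18],[32,9],[42,8],[47,15],[49,6],[50,0]]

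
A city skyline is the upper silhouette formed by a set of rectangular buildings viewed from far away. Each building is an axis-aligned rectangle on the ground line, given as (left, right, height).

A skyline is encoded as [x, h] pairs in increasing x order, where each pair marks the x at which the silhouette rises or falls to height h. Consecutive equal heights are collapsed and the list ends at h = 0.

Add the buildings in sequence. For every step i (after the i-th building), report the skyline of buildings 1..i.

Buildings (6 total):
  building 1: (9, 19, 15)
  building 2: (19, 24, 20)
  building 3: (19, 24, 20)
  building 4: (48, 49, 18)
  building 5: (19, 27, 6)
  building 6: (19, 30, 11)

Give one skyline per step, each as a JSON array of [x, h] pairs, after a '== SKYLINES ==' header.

== SKYLINES ==
[[9,15],[19,0]]
[[9,15],[19,20],[24,0]]
[[9,15],[19,20],[24,0]]
[[9,15],[19,20],[24,0],[48,18],[49,0]]
[[9,15],[19,20],[24,6],[27,0],[48,18],[49,0]]
[[9,15],[19,20],[24,11],[30,0],[48,18],[49,0]]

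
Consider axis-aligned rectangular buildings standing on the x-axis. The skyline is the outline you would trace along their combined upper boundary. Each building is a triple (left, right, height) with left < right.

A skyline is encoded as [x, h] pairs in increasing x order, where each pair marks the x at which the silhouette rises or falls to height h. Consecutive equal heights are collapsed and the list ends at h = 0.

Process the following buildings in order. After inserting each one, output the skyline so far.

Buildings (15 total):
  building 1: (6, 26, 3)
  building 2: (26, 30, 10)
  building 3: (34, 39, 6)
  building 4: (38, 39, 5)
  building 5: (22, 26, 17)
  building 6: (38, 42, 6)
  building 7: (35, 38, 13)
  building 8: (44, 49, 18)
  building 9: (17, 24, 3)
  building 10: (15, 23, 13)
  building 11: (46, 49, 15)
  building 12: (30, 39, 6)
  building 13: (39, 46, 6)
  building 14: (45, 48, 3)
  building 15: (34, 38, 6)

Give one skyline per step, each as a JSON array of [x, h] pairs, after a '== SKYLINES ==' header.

== SKYLINES ==
[[6,3],[26,0]]
[[6,3],[26,10],[30,0]]
[[6,3],[26,10],[30,0],[34,6],[39,0]]
[[6,3],[26,10],[30,0],[34,6],[39,0]]
[[6,3],[22,17],[26,10],[30,0],[34,6],[39,0]]
[[6,3],[22,17],[26,10],[30,0],[34,6],[42,0]]
[[6,3],[22,17],[26,10],[30,0],[34,6],[35,13],[38,6],[42,0]]
[[6,3],[22,17],[26,10],[30,0],[34,6],[35,13],[38,6],[42,0],[44,18],[49,0]]
[[6,3],[22,17],[26,10],[30,0],[34,6],[35,13],[38,6],[42,0],[44,18],[49,0]]
[[6,3],[15,13],[22,17],[26,10],[30,0],[34,6],[35,13],[38,6],[42,0],[44,18],[49,0]]
[[6,3],[15,13],[22,17],[26,10],[30,0],[34,6],[35,13],[38,6],[42,0],[44,18],[49,0]]
[[6,3],[15,13],[22,17],[26,10],[30,6],[35,13],[38,6],[42,0],[44,18],[49,0]]
[[6,3],[15,13],[22,17],[26,10],[30,6],[35,13],[38,6],[44,18],[49,0]]
[[6,3],[15,13],[22,17],[26,10],[30,6],[35,13],[38,6],[44,18],[49,0]]
[[6,3],[15,13],[22,17],[26,10],[30,6],[35,13],[38,6],[44,18],[49,0]]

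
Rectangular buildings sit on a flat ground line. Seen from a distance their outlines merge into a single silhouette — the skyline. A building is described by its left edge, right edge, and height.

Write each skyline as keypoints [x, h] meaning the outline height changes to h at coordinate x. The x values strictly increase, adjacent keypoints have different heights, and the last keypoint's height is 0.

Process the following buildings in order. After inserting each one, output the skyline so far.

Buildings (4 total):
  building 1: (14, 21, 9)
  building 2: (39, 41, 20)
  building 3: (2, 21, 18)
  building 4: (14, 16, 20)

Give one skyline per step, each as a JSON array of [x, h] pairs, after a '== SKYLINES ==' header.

== SKYLINES ==
[[14,9],[21,0]]
[[14,9],[21,0],[39,20],[41,0]]
[[2,18],[21,0],[39,20],[41,0]]
[[2,18],[14,20],[16,18],[21,0],[39,20],[41,0]]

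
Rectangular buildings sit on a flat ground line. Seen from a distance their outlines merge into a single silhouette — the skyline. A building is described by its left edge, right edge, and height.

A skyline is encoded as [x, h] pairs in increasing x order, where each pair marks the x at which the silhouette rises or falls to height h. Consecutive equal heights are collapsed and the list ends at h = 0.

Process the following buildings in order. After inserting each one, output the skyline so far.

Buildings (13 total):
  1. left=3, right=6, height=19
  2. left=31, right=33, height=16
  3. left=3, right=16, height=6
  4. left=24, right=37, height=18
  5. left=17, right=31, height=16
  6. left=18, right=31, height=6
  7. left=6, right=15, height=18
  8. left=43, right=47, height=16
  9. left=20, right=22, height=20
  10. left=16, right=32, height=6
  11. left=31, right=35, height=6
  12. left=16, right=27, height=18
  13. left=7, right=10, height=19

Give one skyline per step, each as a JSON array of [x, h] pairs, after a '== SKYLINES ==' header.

== SKYLINES ==
[[3,19],[6,0]]
[[3,19],[6,0],[31,16],[33,0]]
[[3,19],[6,6],[16,0],[31,16],[33,0]]
[[3,19],[6,6],[16,0],[24,18],[37,0]]
[[3,19],[6,6],[16,0],[17,16],[24,18],[37,0]]
[[3,19],[6,6],[16,0],[17,16],[24,18],[37,0]]
[[3,19],[6,18],[15,6],[16,0],[17,16],[24,18],[37,0]]
[[3,19],[6,18],[15,6],[16,0],[17,16],[24,18],[37,0],[43,16],[47,0]]
[[3,19],[6,18],[15,6],[16,0],[17,16],[20,20],[22,16],[24,18],[37,0],[43,16],[47,0]]
[[3,19],[6,18],[15,6],[17,16],[20,20],[22,16],[24,18],[37,0],[43,16],[47,0]]
[[3,19],[6,18],[15,6],[17,16],[20,20],[22,16],[24,18],[37,0],[43,16],[47,0]]
[[3,19],[6,18],[15,6],[16,18],[20,20],[22,18],[37,0],[43,16],[47,0]]
[[3,19],[6,18],[7,19],[10,18],[15,6],[16,18],[20,20],[22,18],[37,0],[43,16],[47,0]]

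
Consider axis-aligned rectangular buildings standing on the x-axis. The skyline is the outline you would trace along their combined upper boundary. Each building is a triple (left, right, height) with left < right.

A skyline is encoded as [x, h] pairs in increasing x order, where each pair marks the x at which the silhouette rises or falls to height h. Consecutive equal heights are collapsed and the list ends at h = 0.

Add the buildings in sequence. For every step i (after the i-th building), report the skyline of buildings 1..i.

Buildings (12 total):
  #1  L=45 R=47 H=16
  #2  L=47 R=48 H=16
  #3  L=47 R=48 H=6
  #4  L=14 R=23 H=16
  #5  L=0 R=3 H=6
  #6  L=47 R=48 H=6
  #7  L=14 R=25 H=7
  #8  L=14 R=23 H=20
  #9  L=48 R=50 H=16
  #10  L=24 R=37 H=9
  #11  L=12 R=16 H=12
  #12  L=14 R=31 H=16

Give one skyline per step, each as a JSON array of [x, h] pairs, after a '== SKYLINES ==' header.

== SKYLINES ==
[[45,16],[47,0]]
[[45,16],[48,0]]
[[45,16],[48,0]]
[[14,16],[23,0],[45,16],[48,0]]
[[0,6],[3,0],[14,16],[23,0],[45,16],[48,0]]
[[0,6],[3,0],[14,16],[23,0],[45,16],[48,0]]
[[0,6],[3,0],[14,16],[23,7],[25,0],[45,16],[48,0]]
[[0,6],[3,0],[14,20],[23,7],[25,0],[45,16],[48,0]]
[[0,6],[3,0],[14,20],[23,7],[25,0],[45,16],[50,0]]
[[0,6],[3,0],[14,20],[23,7],[24,9],[37,0],[45,16],[50,0]]
[[0,6],[3,0],[12,12],[14,20],[23,7],[24,9],[37,0],[45,16],[50,0]]
[[0,6],[3,0],[12,12],[14,20],[23,16],[31,9],[37,0],[45,16],[50,0]]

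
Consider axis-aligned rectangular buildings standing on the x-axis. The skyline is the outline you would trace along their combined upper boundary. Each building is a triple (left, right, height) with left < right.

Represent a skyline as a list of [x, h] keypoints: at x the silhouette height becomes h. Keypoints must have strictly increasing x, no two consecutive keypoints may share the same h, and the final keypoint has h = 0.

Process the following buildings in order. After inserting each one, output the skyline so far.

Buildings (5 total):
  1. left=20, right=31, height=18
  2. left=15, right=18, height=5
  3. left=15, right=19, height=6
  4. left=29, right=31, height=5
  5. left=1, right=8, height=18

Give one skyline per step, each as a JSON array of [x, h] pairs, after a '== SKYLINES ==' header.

== SKYLINES ==
[[20,18],[31,0]]
[[15,5],[18,0],[20,18],[31,0]]
[[15,6],[19,0],[20,18],[31,0]]
[[15,6],[19,0],[20,18],[31,0]]
[[1,18],[8,0],[15,6],[19,0],[20,18],[31,0]]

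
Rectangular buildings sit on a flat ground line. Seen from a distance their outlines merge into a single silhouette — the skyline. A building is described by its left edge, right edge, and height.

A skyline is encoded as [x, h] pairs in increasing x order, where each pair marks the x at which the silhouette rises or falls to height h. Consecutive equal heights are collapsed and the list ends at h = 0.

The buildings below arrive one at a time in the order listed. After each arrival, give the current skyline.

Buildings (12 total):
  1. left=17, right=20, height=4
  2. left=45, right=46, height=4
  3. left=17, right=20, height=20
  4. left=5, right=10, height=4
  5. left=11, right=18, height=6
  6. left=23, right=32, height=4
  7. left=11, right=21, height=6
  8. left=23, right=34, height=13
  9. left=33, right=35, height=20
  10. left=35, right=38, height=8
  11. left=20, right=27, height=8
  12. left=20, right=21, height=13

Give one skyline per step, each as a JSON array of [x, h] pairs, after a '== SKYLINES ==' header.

== SKYLINES ==
[[17,4],[20,0]]
[[17,4],[20,0],[45,4],[46,0]]
[[17,20],[20,0],[45,4],[46,0]]
[[5,4],[10,0],[17,20],[20,0],[45,4],[46,0]]
[[5,4],[10,0],[11,6],[17,20],[20,0],[45,4],[46,0]]
[[5,4],[10,0],[11,6],[17,20],[20,0],[23,4],[32,0],[45,4],[46,0]]
[[5,4],[10,0],[11,6],[17,20],[20,6],[21,0],[23,4],[32,0],[45,4],[46,0]]
[[5,4],[10,0],[11,6],[17,20],[20,6],[21,0],[23,13],[34,0],[45,4],[46,0]]
[[5,4],[10,0],[11,6],[17,20],[20,6],[21,0],[23,13],[33,20],[35,0],[45,4],[46,0]]
[[5,4],[10,0],[11,6],[17,20],[20,6],[21,0],[23,13],[33,20],[35,8],[38,0],[45,4],[46,0]]
[[5,4],[10,0],[11,6],[17,20],[20,8],[23,13],[33,20],[35,8],[38,0],[45,4],[46,0]]
[[5,4],[10,0],[11,6],[17,20],[20,13],[21,8],[23,13],[33,20],[35,8],[38,0],[45,4],[46,0]]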